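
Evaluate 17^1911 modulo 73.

1911 in binary is 11101110111, i.e. 1911 = 1024 + 512 + 256 + 64 + 32 + 16 + 4 + 2 + 1.
17^1 ≡ 17 (mod 73)
17^2 ≡ 17^2 = 289 ≡ 70 (mod 73)
17^4 ≡ 70^2 = 4900 ≡ 9 (mod 73)
17^8 ≡ 9^2 = 81 ≡ 8 (mod 73)
17^16 ≡ 8^2 = 64 (mod 73)
17^32 ≡ 64^2 = 4096 ≡ 8 (mod 73)
17^64 ≡ 8^2 = 64 (mod 73)
17^128 ≡ 64^2 = 4096 ≡ 8 (mod 73)
17^256 ≡ 8^2 = 64 (mod 73)
17^512 ≡ 64^2 = 4096 ≡ 8 (mod 73)
17^1024 ≡ 8^2 = 64 (mod 73)
17^1911 = 17^1024 * 17^512 * 17^256 * 17^64 * 17^32 * 17^16 * 17^4 * 17^2 * 17^1 ≡ 64 * 8 * 64 * 64 * 8 * 64 * 9 * 70 * 17 (mod 73).
Accumulate the product:
64 * 8 = 512 ≡ 1
1 * 64 = 64
64 * 64 = 4096 ≡ 8
8 * 8 = 64
64 * 64 = 4096 ≡ 8
8 * 9 = 72
72 * 70 = 5040 ≡ 3
3 * 17 = 51

51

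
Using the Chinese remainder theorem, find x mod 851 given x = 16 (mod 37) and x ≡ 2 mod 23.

830

37⁻¹ mod 23: 37·5 ≡ 1 (mod 23), so 37⁻¹ ≡ 5.
x = 16 + 37·((2 − 16)·5 mod 23) = 16 + 37·22 = 830.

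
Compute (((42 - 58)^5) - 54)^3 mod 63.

62

42 - 58 = -16 ≡ 47 (mod 63)
(47)^5 ≡ 59 (mod 63)
59 - 54 = 5
(5)^3 ≡ 62 (mod 63)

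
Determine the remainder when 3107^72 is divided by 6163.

Compute successive squares:
72 in binary is 1001000, i.e. 72 = 64 + 8.
3107^1 ≡ 3107 (mod 6163)
3107^2 ≡ 3107^2 = 9653449 ≡ 2191 (mod 6163)
3107^4 ≡ 2191^2 = 4800481 ≡ 5667 (mod 6163)
3107^8 ≡ 5667^2 = 32114889 ≡ 5659 (mod 6163)
3107^16 ≡ 5659^2 = 32024281 ≡ 1333 (mod 6163)
3107^32 ≡ 1333^2 = 1776889 ≡ 1945 (mod 6163)
3107^64 ≡ 1945^2 = 3783025 ≡ 5106 (mod 6163)
3107^72 = 3107^64 · 3107^8 ≡ 5106 · 5659 (mod 6163).
5106 · 5659 = 28894854 ≡ 2710 (mod 6163).

2710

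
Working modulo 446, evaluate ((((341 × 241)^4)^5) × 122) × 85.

50

341 × 241 = 82181 ≡ 117 (mod 446)
(117)^4 ≡ 37 (mod 446)
(37)^5 ≡ 323 (mod 446)
323 × 122 = 39406 ≡ 158 (mod 446)
158 × 85 = 13430 ≡ 50 (mod 446)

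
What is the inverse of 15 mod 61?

Apply the Euclidean algorithm and back-substitute:
61 = 4×15 + 1
15 = 15×1 + 0
gcd(15, 61) = 1, so the inverse exists.
Back-substitute for 1:
1 = 1×61 − 4×15
So 15⁻¹ ≡ −4 ≡ 57 (mod 61).

57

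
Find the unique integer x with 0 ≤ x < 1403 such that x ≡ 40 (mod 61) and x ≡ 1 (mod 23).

162

61⁻¹ mod 23: 61×20 ≡ 1 (mod 23), so 61⁻¹ ≡ 20.
x = 40 + 61×((1 − 40)×20 mod 23) = 40 + 61×2 = 162.
Check: 162 mod 61 = 40, 162 mod 23 = 1. ✓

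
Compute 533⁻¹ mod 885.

797

By the extended Euclidean algorithm:
885 = 1*533 + 352
533 = 1*352 + 181
352 = 1*181 + 171
181 = 1*171 + 10
171 = 17*10 + 1
10 = 10*1 + 0
gcd(533, 885) = 1, so the inverse exists.
Bézout: 1 = 53*885 − 88*533.
So 533⁻¹ ≡ −88 ≡ 797 (mod 885).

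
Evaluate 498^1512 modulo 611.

Using repeated squaring:
498^1 ≡ 498 (mod 611)
498^2 ≡ 498^2 = 248004 ≡ 549 (mod 611)
498^4 ≡ 549^2 = 301401 ≡ 178 (mod 611)
498^8 ≡ 178^2 = 31684 ≡ 523 (mod 611)
498^16 ≡ 523^2 = 273529 ≡ 412 (mod 611)
498^32 ≡ 412^2 = 169744 ≡ 497 (mod 611)
498^64 ≡ 497^2 = 247009 ≡ 165 (mod 611)
498^128 ≡ 165^2 = 27225 ≡ 341 (mod 611)
498^256 ≡ 341^2 = 116281 ≡ 191 (mod 611)
498^512 ≡ 191^2 = 36481 ≡ 432 (mod 611)
498^1024 ≡ 432^2 = 186624 ≡ 269 (mod 611)
498^1512 = 498^1024 × 498^256 × 498^128 × 498^64 × 498^32 × 498^8 ≡ 269 × 191 × 341 × 165 × 497 × 523 (mod 611).
Accumulate the product:
269 × 191 = 51379 ≡ 55
55 × 341 = 18755 ≡ 425
425 × 165 = 70125 ≡ 471
471 × 497 = 234087 ≡ 74
74 × 523 = 38702 ≡ 209

209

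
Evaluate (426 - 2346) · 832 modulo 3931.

426 - 2346 = -1920 ≡ 2011 (mod 3931)
2011 · 832 = 1673152 ≡ 2477 (mod 3931)

2477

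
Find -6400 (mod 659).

-6400 = -10*659 + 190, so -6400 ≡ 190 (mod 659).

190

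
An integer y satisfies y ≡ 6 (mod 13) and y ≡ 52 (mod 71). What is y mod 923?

123

13⁻¹ mod 71: 13·11 ≡ 1 (mod 71), so 13⁻¹ ≡ 11.
y = 6 + 13·((52 − 6)·11 mod 71) = 6 + 13·9 = 123.
Check: 123 mod 13 = 6, 123 mod 71 = 52. ✓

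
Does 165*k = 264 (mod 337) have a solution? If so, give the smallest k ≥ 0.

69

gcd(165, 337) = 1, so a unique solution mod 337 exists.
165⁻¹ ≡ 96 (mod 337).
k ≡ 96*264 ≡ 69 (mod 337).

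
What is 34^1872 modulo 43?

By square-and-multiply:
1872 in binary is 11101010000, i.e. 1872 = 1024 + 512 + 256 + 64 + 16.
34^1 ≡ 34 (mod 43)
34^2 ≡ 34^2 = 1156 ≡ 38 (mod 43)
34^4 ≡ 38^2 = 1444 ≡ 25 (mod 43)
34^8 ≡ 25^2 = 625 ≡ 23 (mod 43)
34^16 ≡ 23^2 = 529 ≡ 13 (mod 43)
34^32 ≡ 13^2 = 169 ≡ 40 (mod 43)
34^64 ≡ 40^2 = 1600 ≡ 9 (mod 43)
34^128 ≡ 9^2 = 81 ≡ 38 (mod 43)
34^256 ≡ 38^2 = 1444 ≡ 25 (mod 43)
34^512 ≡ 25^2 = 625 ≡ 23 (mod 43)
34^1024 ≡ 23^2 = 529 ≡ 13 (mod 43)
34^1872 = 34^1024 × 34^512 × 34^256 × 34^64 × 34^16 ≡ 13 × 23 × 25 × 9 × 13 (mod 43).
Accumulate the product:
13 × 23 = 299 ≡ 41
41 × 25 = 1025 ≡ 36
36 × 9 = 324 ≡ 23
23 × 13 = 299 ≡ 41

41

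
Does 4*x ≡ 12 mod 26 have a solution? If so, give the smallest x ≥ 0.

3

gcd(4, 26) = 2, and 2 | 12, so solutions exist.
Divide through by 2: 2*x = 6 (mod 13).
2⁻¹ ≡ 7 (mod 13).
x ≡ 7*6 ≡ 3 (mod 13).
The smallest non-negative solution is x = 3.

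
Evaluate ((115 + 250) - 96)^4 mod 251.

115 + 250 = 365 ≡ 114 (mod 251)
114 - 96 = 18
(18)^4 ≡ 58 (mod 251)

58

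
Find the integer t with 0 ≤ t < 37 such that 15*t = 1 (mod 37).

5

By the extended Euclidean algorithm:
37 = 2*15 + 7
15 = 2*7 + 1
7 = 7*1 + 0
gcd(15, 37) = 1, so the inverse exists.
Bézout: 1 = −2*37 + 5*15.
So 15⁻¹ ≡ 5 (mod 37).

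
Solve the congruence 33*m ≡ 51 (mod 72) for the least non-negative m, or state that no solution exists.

19

gcd(33, 72) = 3, and 3 | 51, so solutions exist.
Divide through by 3: 11*m mod 24 = 17.
11⁻¹ ≡ 11 (mod 24).
m ≡ 11*17 ≡ 19 (mod 24).
The smallest non-negative solution is m = 19.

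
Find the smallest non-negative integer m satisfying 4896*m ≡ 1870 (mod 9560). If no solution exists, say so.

gcd(4896, 9560) = 8, and 8 does not divide 1870.
So the congruence has no solution.

no solution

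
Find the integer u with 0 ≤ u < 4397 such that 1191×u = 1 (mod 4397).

635

By the extended Euclidean algorithm:
4397 = 3·1191 + 824
1191 = 1·824 + 367
824 = 2·367 + 90
367 = 4·90 + 7
90 = 12·7 + 6
7 = 1·6 + 1
6 = 6·1 + 0
gcd(1191, 4397) = 1, so the inverse exists.
Bézout: 1 = −172·4397 + 635·1191.
So 1191⁻¹ ≡ 635 (mod 4397).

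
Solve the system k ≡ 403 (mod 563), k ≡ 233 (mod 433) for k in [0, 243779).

18419

563⁻¹ mod 433: 563×10 ≡ 1 (mod 433), so 563⁻¹ ≡ 10.
k = 403 + 563×((233 − 403)×10 mod 433) = 403 + 563×32 = 18419.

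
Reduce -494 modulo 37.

-494 = -14*37 + 24, so -494 ≡ 24 (mod 37).

24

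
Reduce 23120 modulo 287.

23120 = 80*287 + 160, so 23120 ≡ 160 (mod 287).

160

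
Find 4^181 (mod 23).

4^1 ≡ 4 (mod 23)
4^2 ≡ 4^2 = 16 (mod 23)
4^4 ≡ 16^2 = 256 ≡ 3 (mod 23)
4^8 ≡ 3^2 = 9 (mod 23)
4^16 ≡ 9^2 = 81 ≡ 12 (mod 23)
4^32 ≡ 12^2 = 144 ≡ 6 (mod 23)
4^64 ≡ 6^2 = 36 ≡ 13 (mod 23)
4^128 ≡ 13^2 = 169 ≡ 8 (mod 23)
4^181 = 4^128 * 4^32 * 4^16 * 4^4 * 4^1 ≡ 8 * 6 * 12 * 3 * 4 (mod 23).
Accumulate the product:
8 * 6 = 48 ≡ 2
2 * 12 = 24 ≡ 1
1 * 3 = 3
3 * 4 = 12

12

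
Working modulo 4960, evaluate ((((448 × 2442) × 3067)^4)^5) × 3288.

608

448 × 2442 = 1094016 ≡ 2816 (mod 4960)
2816 × 3067 = 8636672 ≡ 1312 (mod 4960)
(1312)^4 ≡ 576 (mod 4960)
(576)^5 ≡ 3776 (mod 4960)
3776 × 3288 = 12415488 ≡ 608 (mod 4960)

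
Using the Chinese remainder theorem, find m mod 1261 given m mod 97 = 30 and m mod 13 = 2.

418

97⁻¹ mod 13: 97·11 ≡ 1 (mod 13), so 97⁻¹ ≡ 11.
m = 30 + 97·((2 − 30)·11 mod 13) = 30 + 97·4 = 418.
Check: 418 mod 97 = 30, 418 mod 13 = 2. ✓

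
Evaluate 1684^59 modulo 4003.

2652

1684^1 ≡ 1684 (mod 4003)
1684^2 ≡ 1684^2 = 2835856 ≡ 1732 (mod 4003)
1684^4 ≡ 1732^2 = 2999824 ≡ 1577 (mod 4003)
1684^8 ≡ 1577^2 = 2486929 ≡ 1066 (mod 4003)
1684^16 ≡ 1066^2 = 1136356 ≡ 3507 (mod 4003)
1684^32 ≡ 3507^2 = 12299049 ≡ 1833 (mod 4003)
1684^59 = 1684^32 * 1684^16 * 1684^8 * 1684^2 * 1684^1 ≡ 1833 * 3507 * 1066 * 1732 * 1684 (mod 4003).
Accumulate the product:
1833 * 3507 = 6428331 ≡ 3516
3516 * 1066 = 3748056 ≡ 1248
1248 * 1732 = 2161536 ≡ 3919
3919 * 1684 = 6599596 ≡ 2652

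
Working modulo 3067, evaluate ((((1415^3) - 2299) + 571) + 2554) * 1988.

(1415)^3 ≡ 991 (mod 3067)
991 - 2299 = -1308 ≡ 1759 (mod 3067)
1759 + 571 = 2330
2330 + 2554 = 4884 ≡ 1817 (mod 3067)
1817 * 1988 = 3612196 ≡ 2337 (mod 3067)

2337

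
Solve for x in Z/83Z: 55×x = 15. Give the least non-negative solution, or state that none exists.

38

gcd(55, 83) = 1, so a unique solution mod 83 exists.
55⁻¹ ≡ 80 (mod 83).
x ≡ 80×15 ≡ 38 (mod 83).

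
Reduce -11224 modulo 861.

-11224 = -14·861 + 830, so -11224 ≡ 830 (mod 861).

830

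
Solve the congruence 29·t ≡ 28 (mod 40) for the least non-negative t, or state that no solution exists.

12

gcd(29, 40) = 1, so a unique solution mod 40 exists.
29⁻¹ ≡ 29 (mod 40).
t ≡ 29·28 ≡ 12 (mod 40).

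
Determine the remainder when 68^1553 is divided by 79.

Using repeated squaring:
68^1 ≡ 68 (mod 79)
68^2 ≡ 68^2 = 4624 ≡ 42 (mod 79)
68^4 ≡ 42^2 = 1764 ≡ 26 (mod 79)
68^8 ≡ 26^2 = 676 ≡ 44 (mod 79)
68^16 ≡ 44^2 = 1936 ≡ 40 (mod 79)
68^32 ≡ 40^2 = 1600 ≡ 20 (mod 79)
68^64 ≡ 20^2 = 400 ≡ 5 (mod 79)
68^128 ≡ 5^2 = 25 (mod 79)
68^256 ≡ 25^2 = 625 ≡ 72 (mod 79)
68^512 ≡ 72^2 = 5184 ≡ 49 (mod 79)
68^1024 ≡ 49^2 = 2401 ≡ 31 (mod 79)
68^1553 = 68^1024 * 68^512 * 68^16 * 68^1 ≡ 31 * 49 * 40 * 68 (mod 79).
Accumulate the product:
31 * 49 = 1519 ≡ 18
18 * 40 = 720 ≡ 9
9 * 68 = 612 ≡ 59

59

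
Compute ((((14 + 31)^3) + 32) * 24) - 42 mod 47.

14 + 31 = 45
(45)^3 ≡ 39 (mod 47)
39 + 32 = 71 ≡ 24 (mod 47)
24 * 24 = 576 ≡ 12 (mod 47)
12 - 42 = -30 ≡ 17 (mod 47)

17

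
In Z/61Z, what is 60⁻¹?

61 = 1×60 + 1
60 = 60×1 + 0
gcd(60, 61) = 1, so the inverse exists.
Back-substitute for 1:
1 = 1×61 − 1×60
So 60⁻¹ ≡ −1 ≡ 60 (mod 61).

60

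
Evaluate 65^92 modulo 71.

58

Compute successive squares:
92 in binary is 1011100, i.e. 92 = 64 + 16 + 8 + 4.
65^1 ≡ 65 (mod 71)
65^2 ≡ 65^2 = 4225 ≡ 36 (mod 71)
65^4 ≡ 36^2 = 1296 ≡ 18 (mod 71)
65^8 ≡ 18^2 = 324 ≡ 40 (mod 71)
65^16 ≡ 40^2 = 1600 ≡ 38 (mod 71)
65^32 ≡ 38^2 = 1444 ≡ 24 (mod 71)
65^64 ≡ 24^2 = 576 ≡ 8 (mod 71)
65^92 = 65^64 · 65^16 · 65^8 · 65^4 ≡ 8 · 38 · 40 · 18 (mod 71).
Accumulate the product:
8 · 38 = 304 ≡ 20
20 · 40 = 800 ≡ 19
19 · 18 = 342 ≡ 58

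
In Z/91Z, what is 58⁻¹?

11

Apply the Euclidean algorithm and back-substitute:
91 = 1·58 + 33
58 = 1·33 + 25
33 = 1·25 + 8
25 = 3·8 + 1
8 = 8·1 + 0
gcd(58, 91) = 1, so the inverse exists.
Back-substitute for 1:
1 = 1·25 − 3·8
  = −3·33 + 4·25
  = 4·58 − 7·33
  = −7·91 + 11·58
So 58⁻¹ ≡ 11 (mod 91).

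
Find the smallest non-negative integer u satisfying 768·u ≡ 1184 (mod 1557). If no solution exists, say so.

gcd(768, 1557) = 3, and 3 does not divide 1184.
So the congruence has no solution.

no solution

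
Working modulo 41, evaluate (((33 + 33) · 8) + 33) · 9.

33 + 33 = 66 ≡ 25 (mod 41)
25 · 8 = 200 ≡ 36 (mod 41)
36 + 33 = 69 ≡ 28 (mod 41)
28 · 9 = 252 ≡ 6 (mod 41)

6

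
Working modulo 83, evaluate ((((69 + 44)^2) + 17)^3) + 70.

69 + 44 = 113 ≡ 30 (mod 83)
(30)^2 ≡ 70 (mod 83)
70 + 17 = 87 ≡ 4 (mod 83)
(4)^3 ≡ 64 (mod 83)
64 + 70 = 134 ≡ 51 (mod 83)

51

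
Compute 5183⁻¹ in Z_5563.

Apply the Euclidean algorithm and back-substitute:
5563 = 1*5183 + 380
5183 = 13*380 + 243
380 = 1*243 + 137
243 = 1*137 + 106
137 = 1*106 + 31
106 = 3*31 + 13
31 = 2*13 + 5
13 = 2*5 + 3
5 = 1*3 + 2
3 = 1*2 + 1
2 = 2*1 + 0
gcd(5183, 5563) = 1, so the inverse exists.
Back-substitute for 1:
1 = 1*3 − 1*2
  = −1*5 + 2*3
  = 2*13 − 5*5
  = −5*31 + 12*13
  = 12*106 − 41*31
  = −41*137 + 53*106
  = 53*243 − 94*137
  = −94*380 + 147*243
  = 147*5183 − 2005*380
  = −2005*5563 + 2152*5183
So 5183⁻¹ ≡ 2152 (mod 5563).

2152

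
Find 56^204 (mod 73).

Using repeated squaring:
204 in binary is 11001100, i.e. 204 = 128 + 64 + 8 + 4.
56^1 ≡ 56 (mod 73)
56^2 ≡ 56^2 = 3136 ≡ 70 (mod 73)
56^4 ≡ 70^2 = 4900 ≡ 9 (mod 73)
56^8 ≡ 9^2 = 81 ≡ 8 (mod 73)
56^16 ≡ 8^2 = 64 (mod 73)
56^32 ≡ 64^2 = 4096 ≡ 8 (mod 73)
56^64 ≡ 8^2 = 64 (mod 73)
56^128 ≡ 64^2 = 4096 ≡ 8 (mod 73)
56^204 = 56^128 × 56^64 × 56^8 × 56^4 ≡ 8 × 64 × 8 × 9 (mod 73).
Accumulate the product:
8 × 64 = 512 ≡ 1
1 × 8 = 8
8 × 9 = 72

72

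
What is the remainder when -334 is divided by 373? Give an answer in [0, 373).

39

-334 = -1×373 + 39, so -334 ≡ 39 (mod 373).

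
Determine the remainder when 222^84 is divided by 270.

Compute successive squares:
84 in binary is 1010100, i.e. 84 = 64 + 16 + 4.
222^1 ≡ 222 (mod 270)
222^2 ≡ 222^2 = 49284 ≡ 144 (mod 270)
222^4 ≡ 144^2 = 20736 ≡ 216 (mod 270)
222^8 ≡ 216^2 = 46656 ≡ 216 (mod 270)
222^16 ≡ 216^2 = 46656 ≡ 216 (mod 270)
222^32 ≡ 216^2 = 46656 ≡ 216 (mod 270)
222^64 ≡ 216^2 = 46656 ≡ 216 (mod 270)
222^84 = 222^64 · 222^16 · 222^4 ≡ 216 · 216 · 216 (mod 270).
Accumulate the product:
216 · 216 = 46656 ≡ 216
216 · 216 = 46656 ≡ 216

216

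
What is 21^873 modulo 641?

336

873 in binary is 1101101001, i.e. 873 = 512 + 256 + 64 + 32 + 8 + 1.
21^1 ≡ 21 (mod 641)
21^2 ≡ 21^2 = 441 (mod 641)
21^4 ≡ 441^2 = 194481 ≡ 258 (mod 641)
21^8 ≡ 258^2 = 66564 ≡ 541 (mod 641)
21^16 ≡ 541^2 = 292681 ≡ 385 (mod 641)
21^32 ≡ 385^2 = 148225 ≡ 154 (mod 641)
21^64 ≡ 154^2 = 23716 ≡ 640 (mod 641)
21^128 ≡ 640^2 = 409600 ≡ 1 (mod 641)
21^256 ≡ 1^2 = 1 (mod 641)
21^512 ≡ 1^2 = 1 (mod 641)
21^873 = 21^512 * 21^256 * 21^64 * 21^32 * 21^8 * 21^1 ≡ 1 * 1 * 640 * 154 * 541 * 21 (mod 641).
Accumulate the product:
1 * 1 = 1
1 * 640 = 640
640 * 154 = 98560 ≡ 487
487 * 541 = 263467 ≡ 16
16 * 21 = 336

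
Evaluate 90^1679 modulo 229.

By square-and-multiply:
1679 in binary is 11010001111, i.e. 1679 = 1024 + 512 + 128 + 8 + 4 + 2 + 1.
90^1 ≡ 90 (mod 229)
90^2 ≡ 90^2 = 8100 ≡ 85 (mod 229)
90^4 ≡ 85^2 = 7225 ≡ 126 (mod 229)
90^8 ≡ 126^2 = 15876 ≡ 75 (mod 229)
90^16 ≡ 75^2 = 5625 ≡ 129 (mod 229)
90^32 ≡ 129^2 = 16641 ≡ 153 (mod 229)
90^64 ≡ 153^2 = 23409 ≡ 51 (mod 229)
90^128 ≡ 51^2 = 2601 ≡ 82 (mod 229)
90^256 ≡ 82^2 = 6724 ≡ 83 (mod 229)
90^512 ≡ 83^2 = 6889 ≡ 19 (mod 229)
90^1024 ≡ 19^2 = 361 ≡ 132 (mod 229)
90^1679 = 90^1024 · 90^512 · 90^128 · 90^8 · 90^4 · 90^2 · 90^1 ≡ 132 · 19 · 82 · 75 · 126 · 85 · 90 (mod 229).
Accumulate the product:
132 · 19 = 2508 ≡ 218
218 · 82 = 17876 ≡ 14
14 · 75 = 1050 ≡ 134
134 · 126 = 16884 ≡ 167
167 · 85 = 14195 ≡ 226
226 · 90 = 20340 ≡ 188

188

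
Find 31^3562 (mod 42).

Compute successive squares:
3562 in binary is 110111101010, i.e. 3562 = 2048 + 1024 + 256 + 128 + 64 + 32 + 8 + 2.
31^1 ≡ 31 (mod 42)
31^2 ≡ 31^2 = 961 ≡ 37 (mod 42)
31^4 ≡ 37^2 = 1369 ≡ 25 (mod 42)
31^8 ≡ 25^2 = 625 ≡ 37 (mod 42)
31^16 ≡ 37^2 = 1369 ≡ 25 (mod 42)
31^32 ≡ 25^2 = 625 ≡ 37 (mod 42)
31^64 ≡ 37^2 = 1369 ≡ 25 (mod 42)
31^128 ≡ 25^2 = 625 ≡ 37 (mod 42)
31^256 ≡ 37^2 = 1369 ≡ 25 (mod 42)
31^512 ≡ 25^2 = 625 ≡ 37 (mod 42)
31^1024 ≡ 37^2 = 1369 ≡ 25 (mod 42)
31^2048 ≡ 25^2 = 625 ≡ 37 (mod 42)
31^3562 = 31^2048 × 31^1024 × 31^256 × 31^128 × 31^64 × 31^32 × 31^8 × 31^2 ≡ 37 × 25 × 25 × 37 × 25 × 37 × 37 × 37 (mod 42).
Accumulate the product:
37 × 25 = 925 ≡ 1
1 × 25 = 25
25 × 37 = 925 ≡ 1
1 × 25 = 25
25 × 37 = 925 ≡ 1
1 × 37 = 37
37 × 37 = 1369 ≡ 25

25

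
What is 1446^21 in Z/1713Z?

Compute successive squares:
21 in binary is 10101, i.e. 21 = 16 + 4 + 1.
1446^1 ≡ 1446 (mod 1713)
1446^2 ≡ 1446^2 = 2090916 ≡ 1056 (mod 1713)
1446^4 ≡ 1056^2 = 1115136 ≡ 1686 (mod 1713)
1446^8 ≡ 1686^2 = 2842596 ≡ 729 (mod 1713)
1446^16 ≡ 729^2 = 531441 ≡ 411 (mod 1713)
1446^21 = 1446^16 * 1446^4 * 1446^1 ≡ 411 * 1686 * 1446 (mod 1713).
Accumulate the product:
411 * 1686 = 692946 ≡ 894
894 * 1446 = 1292724 ≡ 1122

1122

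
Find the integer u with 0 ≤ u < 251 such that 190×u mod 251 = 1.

Run the extended Euclidean algorithm:
251 = 1*190 + 61
190 = 3*61 + 7
61 = 8*7 + 5
7 = 1*5 + 2
5 = 2*2 + 1
2 = 2*1 + 0
gcd(190, 251) = 1, so the inverse exists.
Bézout: 1 = 81*251 − 107*190.
So 190⁻¹ ≡ −107 ≡ 144 (mod 251).

144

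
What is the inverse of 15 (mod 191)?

51

191 = 12·15 + 11
15 = 1·11 + 4
11 = 2·4 + 3
4 = 1·3 + 1
3 = 3·1 + 0
gcd(15, 191) = 1, so the inverse exists.
Bézout: 1 = −4·191 + 51·15.
So 15⁻¹ ≡ 51 (mod 191).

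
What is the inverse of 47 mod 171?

Apply the Euclidean algorithm and back-substitute:
171 = 3*47 + 30
47 = 1*30 + 17
30 = 1*17 + 13
17 = 1*13 + 4
13 = 3*4 + 1
4 = 4*1 + 0
gcd(47, 171) = 1, so the inverse exists.
Back-substitute for 1:
1 = 1*13 − 3*4
  = −3*17 + 4*13
  = 4*30 − 7*17
  = −7*47 + 11*30
  = 11*171 − 40*47
So 47⁻¹ ≡ −40 ≡ 131 (mod 171).

131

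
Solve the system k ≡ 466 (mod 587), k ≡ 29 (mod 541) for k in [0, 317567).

587⁻¹ mod 541: 587·247 ≡ 1 (mod 541), so 587⁻¹ ≡ 247.
k = 466 + 587·((29 − 466)·247 mod 541) = 466 + 587·261 = 153673.

153673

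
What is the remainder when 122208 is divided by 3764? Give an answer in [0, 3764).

122208 = 32×3764 + 1760, so 122208 ≡ 1760 (mod 3764).

1760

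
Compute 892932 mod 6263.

3586

892932 = 142*6263 + 3586, so 892932 ≡ 3586 (mod 6263).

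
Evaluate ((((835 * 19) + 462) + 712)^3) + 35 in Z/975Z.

829

835 * 19 = 15865 ≡ 265 (mod 975)
265 + 462 = 727
727 + 712 = 1439 ≡ 464 (mod 975)
(464)^3 ≡ 794 (mod 975)
794 + 35 = 829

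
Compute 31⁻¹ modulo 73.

73 = 2·31 + 11
31 = 2·11 + 9
11 = 1·9 + 2
9 = 4·2 + 1
2 = 2·1 + 0
gcd(31, 73) = 1, so the inverse exists.
Bézout: 1 = −14·73 + 33·31.
So 31⁻¹ ≡ 33 (mod 73).

33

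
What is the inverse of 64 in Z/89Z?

32

89 = 1*64 + 25
64 = 2*25 + 14
25 = 1*14 + 11
14 = 1*11 + 3
11 = 3*3 + 2
3 = 1*2 + 1
2 = 2*1 + 0
gcd(64, 89) = 1, so the inverse exists.
Back-substitute for 1:
1 = 1*3 − 1*2
  = −1*11 + 4*3
  = 4*14 − 5*11
  = −5*25 + 9*14
  = 9*64 − 23*25
  = −23*89 + 32*64
So 64⁻¹ ≡ 32 (mod 89).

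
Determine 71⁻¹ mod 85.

6

Apply the Euclidean algorithm and back-substitute:
85 = 1*71 + 14
71 = 5*14 + 1
14 = 14*1 + 0
gcd(71, 85) = 1, so the inverse exists.
Back-substitute for 1:
1 = 1*71 − 5*14
  = −5*85 + 6*71
So 71⁻¹ ≡ 6 (mod 85).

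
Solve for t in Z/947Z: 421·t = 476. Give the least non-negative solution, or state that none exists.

gcd(421, 947) = 1, so a unique solution mod 947 exists.
421⁻¹ ≡ 9 (mod 947).
t ≡ 9·476 ≡ 496 (mod 947).

496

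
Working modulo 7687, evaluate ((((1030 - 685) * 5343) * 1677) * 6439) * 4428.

1030 - 685 = 345
345 * 5343 = 1843335 ≡ 6142 (mod 7687)
6142 * 1677 = 10300134 ≡ 7241 (mod 7687)
7241 * 6439 = 46624799 ≡ 3144 (mod 7687)
3144 * 4428 = 13921632 ≡ 475 (mod 7687)

475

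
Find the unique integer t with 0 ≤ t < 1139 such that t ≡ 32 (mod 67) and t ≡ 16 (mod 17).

1104

67⁻¹ mod 17: 67*16 ≡ 1 (mod 17), so 67⁻¹ ≡ 16.
t = 32 + 67*((16 − 32)*16 mod 17) = 32 + 67*16 = 1104.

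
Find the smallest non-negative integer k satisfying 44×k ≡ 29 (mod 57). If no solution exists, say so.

gcd(44, 57) = 1, so a unique solution mod 57 exists.
44⁻¹ ≡ 35 (mod 57).
k ≡ 35×29 ≡ 46 (mod 57).

46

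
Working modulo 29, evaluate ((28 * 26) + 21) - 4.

28 * 26 = 728 ≡ 3 (mod 29)
3 + 21 = 24
24 - 4 = 20

20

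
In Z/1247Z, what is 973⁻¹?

223

Run the extended Euclidean algorithm:
1247 = 1×973 + 274
973 = 3×274 + 151
274 = 1×151 + 123
151 = 1×123 + 28
123 = 4×28 + 11
28 = 2×11 + 6
11 = 1×6 + 5
6 = 1×5 + 1
5 = 5×1 + 0
gcd(973, 1247) = 1, so the inverse exists.
Bézout: 1 = −174×1247 + 223×973.
So 973⁻¹ ≡ 223 (mod 1247).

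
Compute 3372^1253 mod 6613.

By square-and-multiply:
1253 in binary is 10011100101, i.e. 1253 = 1024 + 128 + 64 + 32 + 4 + 1.
3372^1 ≡ 3372 (mod 6613)
3372^2 ≡ 3372^2 = 11370384 ≡ 2637 (mod 6613)
3372^4 ≡ 2637^2 = 6953769 ≡ 3506 (mod 6613)
3372^8 ≡ 3506^2 = 12292036 ≡ 5082 (mod 6613)
3372^16 ≡ 5082^2 = 25826724 ≡ 2959 (mod 6613)
3372^32 ≡ 2959^2 = 8755681 ≡ 69 (mod 6613)
3372^64 ≡ 69^2 = 4761 (mod 6613)
3372^128 ≡ 4761^2 = 22667121 ≡ 4370 (mod 6613)
3372^256 ≡ 4370^2 = 19096900 ≡ 5169 (mod 6613)
3372^512 ≡ 5169^2 = 26718561 ≡ 2041 (mod 6613)
3372^1024 ≡ 2041^2 = 4165681 ≡ 6104 (mod 6613)
3372^1253 = 3372^1024 * 3372^128 * 3372^64 * 3372^32 * 3372^4 * 3372^1 ≡ 6104 * 4370 * 4761 * 69 * 3506 * 3372 (mod 6613).
Accumulate the product:
6104 * 4370 = 26674480 ≡ 4251
4251 * 4761 = 20239011 ≡ 3231
3231 * 69 = 222939 ≡ 4710
4710 * 3506 = 16513260 ≡ 599
599 * 3372 = 2019828 ≡ 2863

2863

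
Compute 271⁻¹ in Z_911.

911 = 3*271 + 98
271 = 2*98 + 75
98 = 1*75 + 23
75 = 3*23 + 6
23 = 3*6 + 5
6 = 1*5 + 1
5 = 5*1 + 0
gcd(271, 911) = 1, so the inverse exists.
Back-substitute for 1:
1 = 1*6 − 1*5
  = −1*23 + 4*6
  = 4*75 − 13*23
  = −13*98 + 17*75
  = 17*271 − 47*98
  = −47*911 + 158*271
So 271⁻¹ ≡ 158 (mod 911).

158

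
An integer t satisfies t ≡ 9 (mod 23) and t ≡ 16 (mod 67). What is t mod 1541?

23⁻¹ mod 67: 23*35 ≡ 1 (mod 67), so 23⁻¹ ≡ 35.
t = 9 + 23*((16 − 9)*35 mod 67) = 9 + 23*44 = 1021.

1021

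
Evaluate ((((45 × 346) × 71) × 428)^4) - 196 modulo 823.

45 × 346 = 15570 ≡ 756 (mod 823)
756 × 71 = 53676 ≡ 181 (mod 823)
181 × 428 = 77468 ≡ 106 (mod 823)
(106)^4 ≡ 319 (mod 823)
319 - 196 = 123

123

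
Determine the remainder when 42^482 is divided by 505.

324

Using repeated squaring:
482 in binary is 111100010, i.e. 482 = 256 + 128 + 64 + 32 + 2.
42^1 ≡ 42 (mod 505)
42^2 ≡ 42^2 = 1764 ≡ 249 (mod 505)
42^4 ≡ 249^2 = 62001 ≡ 391 (mod 505)
42^8 ≡ 391^2 = 152881 ≡ 371 (mod 505)
42^16 ≡ 371^2 = 137641 ≡ 281 (mod 505)
42^32 ≡ 281^2 = 78961 ≡ 181 (mod 505)
42^64 ≡ 181^2 = 32761 ≡ 441 (mod 505)
42^128 ≡ 441^2 = 194481 ≡ 56 (mod 505)
42^256 ≡ 56^2 = 3136 ≡ 106 (mod 505)
42^482 = 42^256 · 42^128 · 42^64 · 42^32 · 42^2 ≡ 106 · 56 · 441 · 181 · 249 (mod 505).
Accumulate the product:
106 · 56 = 5936 ≡ 381
381 · 441 = 168021 ≡ 361
361 · 181 = 65341 ≡ 196
196 · 249 = 48804 ≡ 324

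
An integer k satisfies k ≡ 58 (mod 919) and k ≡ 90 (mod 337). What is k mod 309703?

295976

919⁻¹ mod 337: 919×326 ≡ 1 (mod 337), so 919⁻¹ ≡ 326.
k = 58 + 919×((90 − 58)×326 mod 337) = 58 + 919×322 = 295976.
Check: 295976 mod 919 = 58, 295976 mod 337 = 90. ✓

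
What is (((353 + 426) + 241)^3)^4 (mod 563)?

508

353 + 426 = 779 ≡ 216 (mod 563)
216 + 241 = 457
(457)^3 ≡ 292 (mod 563)
(292)^4 ≡ 508 (mod 563)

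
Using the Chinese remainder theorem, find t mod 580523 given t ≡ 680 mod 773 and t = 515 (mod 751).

285144

773⁻¹ mod 751: 773*239 ≡ 1 (mod 751), so 773⁻¹ ≡ 239.
t = 680 + 773*((515 − 680)*239 mod 751) = 680 + 773*368 = 285144.
Check: 285144 mod 773 = 680, 285144 mod 751 = 515. ✓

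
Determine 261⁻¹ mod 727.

Apply the Euclidean algorithm and back-substitute:
727 = 2·261 + 205
261 = 1·205 + 56
205 = 3·56 + 37
56 = 1·37 + 19
37 = 1·19 + 18
19 = 1·18 + 1
18 = 18·1 + 0
gcd(261, 727) = 1, so the inverse exists.
Back-substitute for 1:
1 = 1·19 − 1·18
  = −1·37 + 2·19
  = 2·56 − 3·37
  = −3·205 + 11·56
  = 11·261 − 14·205
  = −14·727 + 39·261
So 261⁻¹ ≡ 39 (mod 727).

39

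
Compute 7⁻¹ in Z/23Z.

10

Apply the Euclidean algorithm and back-substitute:
23 = 3×7 + 2
7 = 3×2 + 1
2 = 2×1 + 0
gcd(7, 23) = 1, so the inverse exists.
Back-substitute for 1:
1 = 1×7 − 3×2
  = −3×23 + 10×7
So 7⁻¹ ≡ 10 (mod 23).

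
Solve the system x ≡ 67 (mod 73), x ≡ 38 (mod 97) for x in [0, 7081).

5761

73⁻¹ mod 97: 73·4 ≡ 1 (mod 97), so 73⁻¹ ≡ 4.
x = 67 + 73·((38 − 67)·4 mod 97) = 67 + 73·78 = 5761.
Check: 5761 mod 73 = 67, 5761 mod 97 = 38. ✓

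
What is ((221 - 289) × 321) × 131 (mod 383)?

221 - 289 = -68 ≡ 315 (mod 383)
315 × 321 = 101115 ≡ 3 (mod 383)
3 × 131 = 393 ≡ 10 (mod 383)

10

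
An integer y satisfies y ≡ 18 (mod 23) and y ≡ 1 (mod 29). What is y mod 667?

639

23⁻¹ mod 29: 23×24 ≡ 1 (mod 29), so 23⁻¹ ≡ 24.
y = 18 + 23×((1 − 18)×24 mod 29) = 18 + 23×27 = 639.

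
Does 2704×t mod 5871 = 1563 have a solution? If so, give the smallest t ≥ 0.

4089

gcd(2704, 5871) = 1, so a unique solution mod 5871 exists.
2704⁻¹ ≡ 3094 (mod 5871).
t ≡ 3094×1563 ≡ 4089 (mod 5871).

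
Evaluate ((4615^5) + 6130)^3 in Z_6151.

(4615)^5 ≡ 4047 (mod 6151)
4047 + 6130 = 10177 ≡ 4026 (mod 6151)
(4026)^3 ≡ 4499 (mod 6151)

4499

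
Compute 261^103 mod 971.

778

Using repeated squaring:
103 in binary is 1100111, i.e. 103 = 64 + 32 + 4 + 2 + 1.
261^1 ≡ 261 (mod 971)
261^2 ≡ 261^2 = 68121 ≡ 151 (mod 971)
261^4 ≡ 151^2 = 22801 ≡ 468 (mod 971)
261^8 ≡ 468^2 = 219024 ≡ 549 (mod 971)
261^16 ≡ 549^2 = 301401 ≡ 391 (mod 971)
261^32 ≡ 391^2 = 152881 ≡ 434 (mod 971)
261^64 ≡ 434^2 = 188356 ≡ 953 (mod 971)
261^103 = 261^64 * 261^32 * 261^4 * 261^2 * 261^1 ≡ 953 * 434 * 468 * 151 * 261 (mod 971).
Accumulate the product:
953 * 434 = 413602 ≡ 927
927 * 468 = 433836 ≡ 770
770 * 151 = 116270 ≡ 721
721 * 261 = 188181 ≡ 778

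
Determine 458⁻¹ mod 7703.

7703 = 16·458 + 375
458 = 1·375 + 83
375 = 4·83 + 43
83 = 1·43 + 40
43 = 1·40 + 3
40 = 13·3 + 1
3 = 3·1 + 0
gcd(458, 7703) = 1, so the inverse exists.
Back-substitute for 1:
1 = 1·40 − 13·3
  = −13·43 + 14·40
  = 14·83 − 27·43
  = −27·375 + 122·83
  = 122·458 − 149·375
  = −149·7703 + 2506·458
So 458⁻¹ ≡ 2506 (mod 7703).

2506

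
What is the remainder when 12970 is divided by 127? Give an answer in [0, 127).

12970 = 102×127 + 16, so 12970 ≡ 16 (mod 127).

16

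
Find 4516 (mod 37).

2

4516 = 122·37 + 2, so 4516 ≡ 2 (mod 37).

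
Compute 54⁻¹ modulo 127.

40

By the extended Euclidean algorithm:
127 = 2·54 + 19
54 = 2·19 + 16
19 = 1·16 + 3
16 = 5·3 + 1
3 = 3·1 + 0
gcd(54, 127) = 1, so the inverse exists.
Bézout: 1 = −17·127 + 40·54.
So 54⁻¹ ≡ 40 (mod 127).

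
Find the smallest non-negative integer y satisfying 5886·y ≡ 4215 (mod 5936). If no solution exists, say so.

no solution

gcd(5886, 5936) = 2, and 2 does not divide 4215.
So the congruence has no solution.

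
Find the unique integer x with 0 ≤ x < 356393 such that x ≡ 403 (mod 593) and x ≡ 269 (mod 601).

99434

593⁻¹ mod 601: 593·75 ≡ 1 (mod 601), so 593⁻¹ ≡ 75.
x = 403 + 593·((269 − 403)·75 mod 601) = 403 + 593·167 = 99434.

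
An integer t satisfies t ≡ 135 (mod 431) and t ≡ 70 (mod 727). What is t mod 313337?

162191

431⁻¹ mod 727: 431*587 ≡ 1 (mod 727), so 431⁻¹ ≡ 587.
t = 135 + 431*((70 − 135)*587 mod 727) = 135 + 431*376 = 162191.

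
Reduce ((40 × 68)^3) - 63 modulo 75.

62

40 × 68 = 2720 ≡ 20 (mod 75)
(20)^3 ≡ 50 (mod 75)
50 - 63 = -13 ≡ 62 (mod 75)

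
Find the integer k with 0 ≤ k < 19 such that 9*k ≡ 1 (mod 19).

19 = 2×9 + 1
9 = 9×1 + 0
gcd(9, 19) = 1, so the inverse exists.
Bézout: 1 = 1×19 − 2×9.
So 9⁻¹ ≡ −2 ≡ 17 (mod 19).

17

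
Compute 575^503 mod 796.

691

503 in binary is 111110111, i.e. 503 = 256 + 128 + 64 + 32 + 16 + 4 + 2 + 1.
575^1 ≡ 575 (mod 796)
575^2 ≡ 575^2 = 330625 ≡ 285 (mod 796)
575^4 ≡ 285^2 = 81225 ≡ 33 (mod 796)
575^8 ≡ 33^2 = 1089 ≡ 293 (mod 796)
575^16 ≡ 293^2 = 85849 ≡ 677 (mod 796)
575^32 ≡ 677^2 = 458329 ≡ 629 (mod 796)
575^64 ≡ 629^2 = 395641 ≡ 29 (mod 796)
575^128 ≡ 29^2 = 841 ≡ 45 (mod 796)
575^256 ≡ 45^2 = 2025 ≡ 433 (mod 796)
575^503 = 575^256 · 575^128 · 575^64 · 575^32 · 575^16 · 575^4 · 575^2 · 575^1 ≡ 433 · 45 · 29 · 629 · 677 · 33 · 285 · 575 (mod 796).
Accumulate the product:
433 · 45 = 19485 ≡ 381
381 · 29 = 11049 ≡ 701
701 · 629 = 440929 ≡ 741
741 · 677 = 501657 ≡ 177
177 · 33 = 5841 ≡ 269
269 · 285 = 76665 ≡ 249
249 · 575 = 143175 ≡ 691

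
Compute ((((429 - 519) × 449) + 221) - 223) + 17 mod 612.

609

429 - 519 = -90 ≡ 522 (mod 612)
522 × 449 = 234378 ≡ 594 (mod 612)
594 + 221 = 815 ≡ 203 (mod 612)
203 - 223 = -20 ≡ 592 (mod 612)
592 + 17 = 609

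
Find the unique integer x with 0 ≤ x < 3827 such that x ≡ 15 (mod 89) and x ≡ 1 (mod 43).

89⁻¹ mod 43: 89·29 ≡ 1 (mod 43), so 89⁻¹ ≡ 29.
x = 15 + 89·((1 − 15)·29 mod 43) = 15 + 89·24 = 2151.

2151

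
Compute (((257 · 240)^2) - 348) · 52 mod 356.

172

257 · 240 = 61680 ≡ 92 (mod 356)
(92)^2 ≡ 276 (mod 356)
276 - 348 = -72 ≡ 284 (mod 356)
284 · 52 = 14768 ≡ 172 (mod 356)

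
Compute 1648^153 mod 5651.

153 in binary is 10011001, i.e. 153 = 128 + 16 + 8 + 1.
1648^1 ≡ 1648 (mod 5651)
1648^2 ≡ 1648^2 = 2715904 ≡ 3424 (mod 5651)
1648^4 ≡ 3424^2 = 11723776 ≡ 3602 (mod 5651)
1648^8 ≡ 3602^2 = 12974404 ≡ 5359 (mod 5651)
1648^16 ≡ 5359^2 = 28718881 ≡ 499 (mod 5651)
1648^32 ≡ 499^2 = 249001 ≡ 357 (mod 5651)
1648^64 ≡ 357^2 = 127449 ≡ 3127 (mod 5651)
1648^128 ≡ 3127^2 = 9778129 ≡ 1899 (mod 5651)
1648^153 = 1648^128 · 1648^16 · 1648^8 · 1648^1 ≡ 1899 · 499 · 5359 · 1648 (mod 5651).
Accumulate the product:
1899 · 499 = 947601 ≡ 3884
3884 · 5359 = 20814356 ≡ 1723
1723 · 1648 = 2839504 ≡ 2702

2702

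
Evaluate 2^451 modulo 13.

11

451 in binary is 111000011, i.e. 451 = 256 + 128 + 64 + 2 + 1.
2^1 ≡ 2 (mod 13)
2^2 ≡ 2^2 = 4 (mod 13)
2^4 ≡ 4^2 = 16 ≡ 3 (mod 13)
2^8 ≡ 3^2 = 9 (mod 13)
2^16 ≡ 9^2 = 81 ≡ 3 (mod 13)
2^32 ≡ 3^2 = 9 (mod 13)
2^64 ≡ 9^2 = 81 ≡ 3 (mod 13)
2^128 ≡ 3^2 = 9 (mod 13)
2^256 ≡ 9^2 = 81 ≡ 3 (mod 13)
2^451 = 2^256 · 2^128 · 2^64 · 2^2 · 2^1 ≡ 3 · 9 · 3 · 4 · 2 (mod 13).
Accumulate the product:
3 · 9 = 27 ≡ 1
1 · 3 = 3
3 · 4 = 12
12 · 2 = 24 ≡ 11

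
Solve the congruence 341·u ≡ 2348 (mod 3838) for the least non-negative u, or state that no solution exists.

806

gcd(341, 3838) = 1, so a unique solution mod 3838 exists.
341⁻¹ ≡ 2735 (mod 3838).
u ≡ 2735·2348 ≡ 806 (mod 3838).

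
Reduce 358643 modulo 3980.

358643 = 90×3980 + 443, so 358643 ≡ 443 (mod 3980).

443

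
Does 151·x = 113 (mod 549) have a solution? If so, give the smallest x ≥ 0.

gcd(151, 549) = 1, so a unique solution mod 549 exists.
151⁻¹ ≡ 40 (mod 549).
x ≡ 40·113 ≡ 128 (mod 549).

128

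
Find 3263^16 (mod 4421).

2629

By square-and-multiply:
3263^1 ≡ 3263 (mod 4421)
3263^2 ≡ 3263^2 = 10647169 ≡ 1401 (mod 4421)
3263^4 ≡ 1401^2 = 1962801 ≡ 4298 (mod 4421)
3263^8 ≡ 4298^2 = 18472804 ≡ 1866 (mod 4421)
3263^16 ≡ 1866^2 = 3481956 ≡ 2629 (mod 4421)
So 3263^16 ≡ 2629 (mod 4421).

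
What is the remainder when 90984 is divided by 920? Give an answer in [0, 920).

90984 = 98×920 + 824, so 90984 ≡ 824 (mod 920).

824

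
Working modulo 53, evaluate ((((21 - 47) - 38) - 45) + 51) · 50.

15

21 - 47 = -26 ≡ 27 (mod 53)
27 - 38 = -11 ≡ 42 (mod 53)
42 - 45 = -3 ≡ 50 (mod 53)
50 + 51 = 101 ≡ 48 (mod 53)
48 · 50 = 2400 ≡ 15 (mod 53)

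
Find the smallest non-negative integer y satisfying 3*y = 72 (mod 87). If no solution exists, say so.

gcd(3, 87) = 3, and 3 | 72, so solutions exist.
Divide through by 3: 1*y ≡ 24 (mod 29).
1⁻¹ ≡ 1 (mod 29).
y ≡ 1*24 ≡ 24 (mod 29).
The smallest non-negative solution is y = 24.

24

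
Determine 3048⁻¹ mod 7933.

By the extended Euclidean algorithm:
7933 = 2*3048 + 1837
3048 = 1*1837 + 1211
1837 = 1*1211 + 626
1211 = 1*626 + 585
626 = 1*585 + 41
585 = 14*41 + 11
41 = 3*11 + 8
11 = 1*8 + 3
8 = 2*3 + 2
3 = 1*2 + 1
2 = 2*1 + 0
gcd(3048, 7933) = 1, so the inverse exists.
Bézout: 1 = −1115*7933 + 2902*3048.
So 3048⁻¹ ≡ 2902 (mod 7933).

2902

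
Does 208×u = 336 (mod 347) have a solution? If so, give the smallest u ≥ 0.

gcd(208, 347) = 1, so a unique solution mod 347 exists.
208⁻¹ ≡ 342 (mod 347).
u ≡ 342×336 ≡ 55 (mod 347).

55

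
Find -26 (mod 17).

-26 = -2·17 + 8, so -26 ≡ 8 (mod 17).

8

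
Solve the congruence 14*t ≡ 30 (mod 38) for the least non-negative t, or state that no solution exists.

13

gcd(14, 38) = 2, and 2 | 30, so solutions exist.
Divide through by 2: 7*t = 15 (mod 19).
7⁻¹ ≡ 11 (mod 19).
t ≡ 11*15 ≡ 13 (mod 19).
The smallest non-negative solution is t = 13.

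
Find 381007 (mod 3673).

2688

381007 = 103*3673 + 2688, so 381007 ≡ 2688 (mod 3673).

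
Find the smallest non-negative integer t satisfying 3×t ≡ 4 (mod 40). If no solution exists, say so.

gcd(3, 40) = 1, so a unique solution mod 40 exists.
3⁻¹ ≡ 27 (mod 40).
t ≡ 27×4 ≡ 28 (mod 40).

28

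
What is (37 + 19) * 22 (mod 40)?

37 + 19 = 56 ≡ 16 (mod 40)
16 * 22 = 352 ≡ 32 (mod 40)

32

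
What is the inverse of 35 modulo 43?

43 = 1*35 + 8
35 = 4*8 + 3
8 = 2*3 + 2
3 = 1*2 + 1
2 = 2*1 + 0
gcd(35, 43) = 1, so the inverse exists.
Back-substitute for 1:
1 = 1*3 − 1*2
  = −1*8 + 3*3
  = 3*35 − 13*8
  = −13*43 + 16*35
So 35⁻¹ ≡ 16 (mod 43).

16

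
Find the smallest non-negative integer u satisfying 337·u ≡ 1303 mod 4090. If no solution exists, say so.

gcd(337, 4090) = 1, so a unique solution mod 4090 exists.
337⁻¹ ≡ 3823 (mod 4090).
u ≡ 3823·1303 ≡ 3839 (mod 4090).

3839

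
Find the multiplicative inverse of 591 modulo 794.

794 = 1×591 + 203
591 = 2×203 + 185
203 = 1×185 + 18
185 = 10×18 + 5
18 = 3×5 + 3
5 = 1×3 + 2
3 = 1×2 + 1
2 = 2×1 + 0
gcd(591, 794) = 1, so the inverse exists.
Bézout: 1 = 230×794 − 309×591.
So 591⁻¹ ≡ −309 ≡ 485 (mod 794).

485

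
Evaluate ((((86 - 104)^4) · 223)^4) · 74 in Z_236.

48

86 - 104 = -18 ≡ 218 (mod 236)
(218)^4 ≡ 192 (mod 236)
192 · 223 = 42816 ≡ 100 (mod 236)
(100)^4 ≡ 192 (mod 236)
192 · 74 = 14208 ≡ 48 (mod 236)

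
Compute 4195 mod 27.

4195 = 155×27 + 10, so 4195 ≡ 10 (mod 27).

10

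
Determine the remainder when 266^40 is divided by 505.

36

40 in binary is 101000, i.e. 40 = 32 + 8.
266^1 ≡ 266 (mod 505)
266^2 ≡ 266^2 = 70756 ≡ 56 (mod 505)
266^4 ≡ 56^2 = 3136 ≡ 106 (mod 505)
266^8 ≡ 106^2 = 11236 ≡ 126 (mod 505)
266^16 ≡ 126^2 = 15876 ≡ 221 (mod 505)
266^32 ≡ 221^2 = 48841 ≡ 361 (mod 505)
266^40 = 266^32 · 266^8 ≡ 361 · 126 (mod 505).
361 · 126 = 45486 ≡ 36 (mod 505).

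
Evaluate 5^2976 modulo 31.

1

By square-and-multiply:
2976 in binary is 101110100000, i.e. 2976 = 2048 + 512 + 256 + 128 + 32.
5^1 ≡ 5 (mod 31)
5^2 ≡ 5^2 = 25 (mod 31)
5^4 ≡ 25^2 = 625 ≡ 5 (mod 31)
5^8 ≡ 5^2 = 25 (mod 31)
5^16 ≡ 25^2 = 625 ≡ 5 (mod 31)
5^32 ≡ 5^2 = 25 (mod 31)
5^64 ≡ 25^2 = 625 ≡ 5 (mod 31)
5^128 ≡ 5^2 = 25 (mod 31)
5^256 ≡ 25^2 = 625 ≡ 5 (mod 31)
5^512 ≡ 5^2 = 25 (mod 31)
5^1024 ≡ 25^2 = 625 ≡ 5 (mod 31)
5^2048 ≡ 5^2 = 25 (mod 31)
5^2976 = 5^2048 × 5^512 × 5^256 × 5^128 × 5^32 ≡ 25 × 25 × 5 × 25 × 25 (mod 31).
Accumulate the product:
25 × 25 = 625 ≡ 5
5 × 5 = 25
25 × 25 = 625 ≡ 5
5 × 25 = 125 ≡ 1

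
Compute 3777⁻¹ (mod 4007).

1446

By the extended Euclidean algorithm:
4007 = 1*3777 + 230
3777 = 16*230 + 97
230 = 2*97 + 36
97 = 2*36 + 25
36 = 1*25 + 11
25 = 2*11 + 3
11 = 3*3 + 2
3 = 1*2 + 1
2 = 2*1 + 0
gcd(3777, 4007) = 1, so the inverse exists.
Back-substitute for 1:
1 = 1*3 − 1*2
  = −1*11 + 4*3
  = 4*25 − 9*11
  = −9*36 + 13*25
  = 13*97 − 35*36
  = −35*230 + 83*97
  = 83*3777 − 1363*230
  = −1363*4007 + 1446*3777
So 3777⁻¹ ≡ 1446 (mod 4007).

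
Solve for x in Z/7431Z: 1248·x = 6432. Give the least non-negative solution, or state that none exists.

1720

gcd(1248, 7431) = 3, and 3 | 6432, so solutions exist.
Divide through by 3: 416·x mod 2477 = 2144.
416⁻¹ ≡ 1304 (mod 2477).
x ≡ 1304·2144 ≡ 1720 (mod 2477).
The smallest non-negative solution is x = 1720.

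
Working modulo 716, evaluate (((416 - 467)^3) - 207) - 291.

416 - 467 = -51 ≡ 665 (mod 716)
(665)^3 ≡ 525 (mod 716)
525 - 207 = 318
318 - 291 = 27

27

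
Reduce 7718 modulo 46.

7718 = 167·46 + 36, so 7718 ≡ 36 (mod 46).

36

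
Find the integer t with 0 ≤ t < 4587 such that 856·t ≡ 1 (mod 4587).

By the extended Euclidean algorithm:
4587 = 5*856 + 307
856 = 2*307 + 242
307 = 1*242 + 65
242 = 3*65 + 47
65 = 1*47 + 18
47 = 2*18 + 11
18 = 1*11 + 7
11 = 1*7 + 4
7 = 1*4 + 3
4 = 1*3 + 1
3 = 3*1 + 0
gcd(856, 4587) = 1, so the inverse exists.
Bézout: 1 = −237*4587 + 1270*856.
So 856⁻¹ ≡ 1270 (mod 4587).

1270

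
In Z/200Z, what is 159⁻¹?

39

Run the extended Euclidean algorithm:
200 = 1*159 + 41
159 = 3*41 + 36
41 = 1*36 + 5
36 = 7*5 + 1
5 = 5*1 + 0
gcd(159, 200) = 1, so the inverse exists.
Back-substitute for 1:
1 = 1*36 − 7*5
  = −7*41 + 8*36
  = 8*159 − 31*41
  = −31*200 + 39*159
So 159⁻¹ ≡ 39 (mod 200).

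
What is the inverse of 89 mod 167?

152

By the extended Euclidean algorithm:
167 = 1*89 + 78
89 = 1*78 + 11
78 = 7*11 + 1
11 = 11*1 + 0
gcd(89, 167) = 1, so the inverse exists.
Bézout: 1 = 8*167 − 15*89.
So 89⁻¹ ≡ −15 ≡ 152 (mod 167).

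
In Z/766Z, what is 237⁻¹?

181

766 = 3·237 + 55
237 = 4·55 + 17
55 = 3·17 + 4
17 = 4·4 + 1
4 = 4·1 + 0
gcd(237, 766) = 1, so the inverse exists.
Bézout: 1 = −56·766 + 181·237.
So 237⁻¹ ≡ 181 (mod 766).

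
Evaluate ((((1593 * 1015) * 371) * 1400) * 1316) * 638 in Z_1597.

1593 * 1015 = 1616895 ≡ 731 (mod 1597)
731 * 371 = 271201 ≡ 1308 (mod 1597)
1308 * 1400 = 1831200 ≡ 1038 (mod 1597)
1038 * 1316 = 1366008 ≡ 573 (mod 1597)
573 * 638 = 365574 ≡ 1458 (mod 1597)

1458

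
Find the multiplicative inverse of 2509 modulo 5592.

1549

Apply the Euclidean algorithm and back-substitute:
5592 = 2*2509 + 574
2509 = 4*574 + 213
574 = 2*213 + 148
213 = 1*148 + 65
148 = 2*65 + 18
65 = 3*18 + 11
18 = 1*11 + 7
11 = 1*7 + 4
7 = 1*4 + 3
4 = 1*3 + 1
3 = 3*1 + 0
gcd(2509, 5592) = 1, so the inverse exists.
Back-substitute for 1:
1 = 1*4 − 1*3
  = −1*7 + 2*4
  = 2*11 − 3*7
  = −3*18 + 5*11
  = 5*65 − 18*18
  = −18*148 + 41*65
  = 41*213 − 59*148
  = −59*574 + 159*213
  = 159*2509 − 695*574
  = −695*5592 + 1549*2509
So 2509⁻¹ ≡ 1549 (mod 5592).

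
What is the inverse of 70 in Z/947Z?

230

Run the extended Euclidean algorithm:
947 = 13*70 + 37
70 = 1*37 + 33
37 = 1*33 + 4
33 = 8*4 + 1
4 = 4*1 + 0
gcd(70, 947) = 1, so the inverse exists.
Bézout: 1 = −17*947 + 230*70.
So 70⁻¹ ≡ 230 (mod 947).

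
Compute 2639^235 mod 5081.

Using repeated squaring:
235 in binary is 11101011, i.e. 235 = 128 + 64 + 32 + 8 + 2 + 1.
2639^1 ≡ 2639 (mod 5081)
2639^2 ≡ 2639^2 = 6964321 ≡ 3351 (mod 5081)
2639^4 ≡ 3351^2 = 11229201 ≡ 191 (mod 5081)
2639^8 ≡ 191^2 = 36481 ≡ 914 (mod 5081)
2639^16 ≡ 914^2 = 835396 ≡ 2112 (mod 5081)
2639^32 ≡ 2112^2 = 4460544 ≡ 4507 (mod 5081)
2639^64 ≡ 4507^2 = 20313049 ≡ 4292 (mod 5081)
2639^128 ≡ 4292^2 = 18421264 ≡ 2639 (mod 5081)
2639^235 = 2639^128 * 2639^64 * 2639^32 * 2639^8 * 2639^2 * 2639^1 ≡ 2639 * 4292 * 4507 * 914 * 3351 * 2639 (mod 5081).
Accumulate the product:
2639 * 4292 = 11326588 ≡ 1039
1039 * 4507 = 4682773 ≡ 3172
3172 * 914 = 2899208 ≡ 3038
3038 * 3351 = 10180338 ≡ 3095
3095 * 2639 = 8167705 ≡ 2538

2538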